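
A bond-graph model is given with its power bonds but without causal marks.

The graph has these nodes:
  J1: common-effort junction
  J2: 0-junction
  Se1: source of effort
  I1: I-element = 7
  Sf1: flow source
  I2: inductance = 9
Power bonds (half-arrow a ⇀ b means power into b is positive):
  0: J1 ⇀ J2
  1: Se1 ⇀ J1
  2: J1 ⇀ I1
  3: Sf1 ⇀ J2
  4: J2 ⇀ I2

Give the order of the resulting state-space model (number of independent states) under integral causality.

β1 stroke→J1  (Se1 (Se) sets effort on bond)
β3 stroke→Sf1  (Sf1 (Sf) sets flow on bond)
β0 stroke→J2  (J1 effort already set via bond 1)
β2 stroke→I1  (0-jn J1 has e-setter on 1)
β4 stroke→I2  (J2: bond 0 brought effort, rest push out)

2  (I1, I2 all integral)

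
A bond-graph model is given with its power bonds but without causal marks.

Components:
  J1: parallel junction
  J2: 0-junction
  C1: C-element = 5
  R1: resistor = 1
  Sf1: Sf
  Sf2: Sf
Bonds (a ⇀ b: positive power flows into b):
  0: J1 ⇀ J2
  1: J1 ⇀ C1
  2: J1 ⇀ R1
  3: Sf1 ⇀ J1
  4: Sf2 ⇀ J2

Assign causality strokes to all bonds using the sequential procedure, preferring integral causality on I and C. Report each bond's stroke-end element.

b3 →Sf1  (source Sf1 imposes f)
b4 →Sf2  (Sf2 (Sf) sets flow on bond)
b0 →J2  (J2: last free bond brings effort in)
b1 →J1  (C1 outputs effort q/C1)
b2 →R1  (common-e at J1 fixed by 1)

β0 stroke→J2
β1 stroke→J1
β2 stroke→R1
β3 stroke→Sf1
β4 stroke→Sf2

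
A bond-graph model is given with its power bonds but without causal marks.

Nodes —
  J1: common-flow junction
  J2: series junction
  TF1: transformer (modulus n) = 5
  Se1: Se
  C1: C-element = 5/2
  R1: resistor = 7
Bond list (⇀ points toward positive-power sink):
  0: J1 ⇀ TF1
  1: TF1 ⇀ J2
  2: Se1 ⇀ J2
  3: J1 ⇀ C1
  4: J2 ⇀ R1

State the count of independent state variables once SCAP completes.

1  (C1 all integral)

β2 →J2  (Se1 (Se) sets effort on bond)
β3 →J1  (C1 integral (e out))
β0 →TF1  (J1 needs exactly one f-in)
β1 →J2  (TF TF1: opposite of bond 0)
β4 →R1  (J2: last free bond brings flow in)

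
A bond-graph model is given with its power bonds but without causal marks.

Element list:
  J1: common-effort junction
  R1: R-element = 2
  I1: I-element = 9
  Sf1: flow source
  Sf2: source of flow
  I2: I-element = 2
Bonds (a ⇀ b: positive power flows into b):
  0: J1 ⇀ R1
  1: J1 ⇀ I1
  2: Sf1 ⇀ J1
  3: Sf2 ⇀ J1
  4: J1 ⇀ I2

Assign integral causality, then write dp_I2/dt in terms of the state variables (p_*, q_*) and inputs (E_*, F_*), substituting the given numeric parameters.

bond 2 stroke at Sf1  (Sf1 fixes flow; stroke at Sf1)
bond 3 stroke at Sf2  (Sf2 (Sf) sets flow on bond)
bond 1 stroke at I1  (I1 integral (f out))
bond 4 stroke at I2  (I2 integral (f out))
bond 0 stroke at J1  (J1: last free bond brings effort in)

dp_I2/dt = 2*F_Sf1 + 2*F_Sf2 - 2*p_I1/9 - p_I2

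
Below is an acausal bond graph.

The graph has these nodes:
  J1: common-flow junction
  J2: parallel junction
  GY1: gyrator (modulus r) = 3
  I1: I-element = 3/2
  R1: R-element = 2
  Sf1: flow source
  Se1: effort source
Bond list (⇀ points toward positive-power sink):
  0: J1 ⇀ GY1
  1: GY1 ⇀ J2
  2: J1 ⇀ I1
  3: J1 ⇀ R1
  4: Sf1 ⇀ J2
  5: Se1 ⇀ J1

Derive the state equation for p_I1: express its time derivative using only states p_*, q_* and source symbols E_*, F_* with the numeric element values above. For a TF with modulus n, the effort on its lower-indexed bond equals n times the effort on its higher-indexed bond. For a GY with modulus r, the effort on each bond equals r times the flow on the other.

dp_I1/dt = E_Se1 + 3*F_Sf1 - 4*p_I1/3

b4 stroke→Sf1  (source Sf1 imposes f)
b5 stroke→J1  (Se1: effort source, stroke at far end)
b1 stroke→J2  (J2 needs exactly one e-in)
b0 stroke→J1  (GY1 both-in/both-out from 1)
b2 stroke→I1  (I1: I, integral causality)
b3 stroke→J1  (J1: bond 2 brought flow, rest push out)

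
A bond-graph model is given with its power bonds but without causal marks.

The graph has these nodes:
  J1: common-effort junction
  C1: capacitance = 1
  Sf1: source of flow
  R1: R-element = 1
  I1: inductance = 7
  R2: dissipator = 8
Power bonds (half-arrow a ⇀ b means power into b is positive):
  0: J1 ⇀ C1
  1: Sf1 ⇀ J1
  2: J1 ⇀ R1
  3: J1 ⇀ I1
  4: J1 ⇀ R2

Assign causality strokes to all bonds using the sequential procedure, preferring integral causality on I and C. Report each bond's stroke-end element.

#0 stroke→J1
#1 stroke→Sf1
#2 stroke→R1
#3 stroke→I1
#4 stroke→R2

#1 stroke at Sf1  (Sf1 fixes flow; stroke at Sf1)
#0 stroke at J1  (C1: C, integral causality)
#2 stroke at R1  (J1 effort already set via bond 0)
#3 stroke at I1  (J1: bond 0 brought effort, rest push out)
#4 stroke at R2  (0-jn J1 has e-setter on 0)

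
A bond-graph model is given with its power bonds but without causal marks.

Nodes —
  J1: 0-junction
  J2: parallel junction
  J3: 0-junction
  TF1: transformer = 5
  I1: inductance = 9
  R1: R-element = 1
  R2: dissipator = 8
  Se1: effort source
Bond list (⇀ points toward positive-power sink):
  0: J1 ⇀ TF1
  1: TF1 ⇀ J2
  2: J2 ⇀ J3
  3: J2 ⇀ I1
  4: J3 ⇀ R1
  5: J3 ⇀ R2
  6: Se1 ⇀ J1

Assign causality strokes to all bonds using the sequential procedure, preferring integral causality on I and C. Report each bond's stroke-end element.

#0 →TF1
#1 →J2
#2 →J3
#3 →I1
#4 →R1
#5 →R2
#6 →J1

#6 stroke→J1  (source Se1 imposes e)
#0 stroke→TF1  (common-e at J1 fixed by 6)
#1 stroke→J2  (TF1: transformer flips bond 0)
#2 stroke→J3  (common-e at J2 fixed by 1)
#3 stroke→I1  (J2 effort already set via bond 1)
#4 stroke→R1  (common-e at J3 fixed by 2)
#5 stroke→R2  (J3: bond 2 brought effort, rest push out)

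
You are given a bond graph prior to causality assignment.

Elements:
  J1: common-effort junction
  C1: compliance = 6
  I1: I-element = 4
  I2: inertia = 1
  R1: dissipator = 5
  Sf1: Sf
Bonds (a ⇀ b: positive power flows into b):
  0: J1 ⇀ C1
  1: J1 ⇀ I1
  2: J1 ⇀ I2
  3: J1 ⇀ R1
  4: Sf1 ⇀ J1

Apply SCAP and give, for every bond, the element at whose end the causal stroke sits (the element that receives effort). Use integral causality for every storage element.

b0 →J1
b1 →I1
b2 →I2
b3 →R1
b4 →Sf1

β4 stroke at Sf1  (Sf1 fixes flow; stroke at Sf1)
β0 stroke at J1  (C1 outputs effort q/C1)
β1 stroke at I1  (J1 effort already set via bond 0)
β2 stroke at I2  (J1 effort already set via bond 0)
β3 stroke at R1  (0-jn J1 has e-setter on 0)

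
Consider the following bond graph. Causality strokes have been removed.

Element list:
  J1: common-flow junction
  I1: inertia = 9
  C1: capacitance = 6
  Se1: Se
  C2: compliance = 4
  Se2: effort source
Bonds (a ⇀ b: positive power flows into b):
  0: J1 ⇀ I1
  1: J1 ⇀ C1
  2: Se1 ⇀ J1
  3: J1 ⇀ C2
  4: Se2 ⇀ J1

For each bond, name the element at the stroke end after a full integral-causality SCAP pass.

β0 stroke at I1
β1 stroke at J1
β2 stroke at J1
β3 stroke at J1
β4 stroke at J1

b2 →J1  (Se1 (Se) sets effort on bond)
b4 →J1  (Se2 (Se) sets effort on bond)
b0 →I1  (I1 outputs flow p/I1)
b1 →J1  (1-jn J1 has f-setter on 0)
b3 →J1  (common-f at J1 fixed by 0)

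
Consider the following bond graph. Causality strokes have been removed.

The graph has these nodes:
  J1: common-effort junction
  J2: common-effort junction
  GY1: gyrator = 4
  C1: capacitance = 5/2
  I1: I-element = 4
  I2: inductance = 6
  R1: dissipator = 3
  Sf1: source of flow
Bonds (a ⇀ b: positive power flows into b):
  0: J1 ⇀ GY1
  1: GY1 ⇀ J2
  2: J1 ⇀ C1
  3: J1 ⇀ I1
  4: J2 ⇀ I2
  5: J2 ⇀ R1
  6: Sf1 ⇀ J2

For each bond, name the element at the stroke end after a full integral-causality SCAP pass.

bond 6 →Sf1  (Sf1: flow source, stroke at near end)
bond 2 →J1  (prefer integral on C1)
bond 0 →GY1  (J1: bond 2 brought effort, rest push out)
bond 3 →I1  (J1 effort already set via bond 2)
bond 1 →GY1  (GY1 both-in/both-out from 0)
bond 4 →I2  (I2 outputs flow p/I2)
bond 5 →J2  (only one effort-in slot at J2)

#0 stroke at GY1
#1 stroke at GY1
#2 stroke at J1
#3 stroke at I1
#4 stroke at I2
#5 stroke at J2
#6 stroke at Sf1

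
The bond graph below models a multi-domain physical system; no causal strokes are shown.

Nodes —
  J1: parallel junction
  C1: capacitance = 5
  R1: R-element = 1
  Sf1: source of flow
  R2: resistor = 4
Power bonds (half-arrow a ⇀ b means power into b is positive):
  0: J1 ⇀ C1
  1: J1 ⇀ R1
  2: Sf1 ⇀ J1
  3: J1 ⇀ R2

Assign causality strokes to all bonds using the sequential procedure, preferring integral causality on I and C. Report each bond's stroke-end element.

b2 stroke at Sf1  (Sf1 (Sf) sets flow on bond)
b0 stroke at J1  (prefer integral on C1)
b1 stroke at R1  (J1: bond 0 brought effort, rest push out)
b3 stroke at R2  (0-jn J1 has e-setter on 0)

#0 stroke at J1
#1 stroke at R1
#2 stroke at Sf1
#3 stroke at R2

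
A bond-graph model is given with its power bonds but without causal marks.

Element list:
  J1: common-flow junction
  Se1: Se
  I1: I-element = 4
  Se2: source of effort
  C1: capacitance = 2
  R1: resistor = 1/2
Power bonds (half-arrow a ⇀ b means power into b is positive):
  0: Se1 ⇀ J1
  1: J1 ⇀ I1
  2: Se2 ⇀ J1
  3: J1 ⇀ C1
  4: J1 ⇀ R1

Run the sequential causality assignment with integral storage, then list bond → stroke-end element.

β0 →J1
β1 →I1
β2 →J1
β3 →J1
β4 →J1

#0 |J1  (Se1: effort source, stroke at far end)
#2 |J1  (Se2 fixes effort; stroke away)
#1 |I1  (I1 outputs flow p/I1)
#3 |J1  (1-jn J1 has f-setter on 1)
#4 |J1  (common-f at J1 fixed by 1)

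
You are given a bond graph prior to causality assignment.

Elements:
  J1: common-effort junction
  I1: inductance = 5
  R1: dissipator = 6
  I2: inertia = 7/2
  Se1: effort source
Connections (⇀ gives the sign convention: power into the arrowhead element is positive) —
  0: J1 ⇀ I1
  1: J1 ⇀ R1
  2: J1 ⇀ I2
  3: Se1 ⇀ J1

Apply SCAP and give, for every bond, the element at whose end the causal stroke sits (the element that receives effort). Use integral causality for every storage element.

b3 |J1  (source Se1 imposes e)
b0 |I1  (common-e at J1 fixed by 3)
b1 |R1  (common-e at J1 fixed by 3)
b2 |I2  (J1 effort already set via bond 3)

#0 stroke at I1
#1 stroke at R1
#2 stroke at I2
#3 stroke at J1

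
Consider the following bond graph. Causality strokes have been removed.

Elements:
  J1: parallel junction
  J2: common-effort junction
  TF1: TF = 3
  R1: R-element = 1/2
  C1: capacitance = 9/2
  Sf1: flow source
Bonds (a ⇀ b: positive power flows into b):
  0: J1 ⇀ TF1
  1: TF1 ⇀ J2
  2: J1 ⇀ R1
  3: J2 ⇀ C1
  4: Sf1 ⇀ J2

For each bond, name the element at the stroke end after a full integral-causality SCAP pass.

#4 stroke→Sf1  (Sf1 fixes flow; stroke at Sf1)
#3 stroke→J2  (C1 integral (e out))
#1 stroke→TF1  (J2 effort already set via bond 3)
#0 stroke→J1  (TF TF1: opposite of bond 1)
#2 stroke→R1  (J1 effort already set via bond 0)

b0 |J1
b1 |TF1
b2 |R1
b3 |J2
b4 |Sf1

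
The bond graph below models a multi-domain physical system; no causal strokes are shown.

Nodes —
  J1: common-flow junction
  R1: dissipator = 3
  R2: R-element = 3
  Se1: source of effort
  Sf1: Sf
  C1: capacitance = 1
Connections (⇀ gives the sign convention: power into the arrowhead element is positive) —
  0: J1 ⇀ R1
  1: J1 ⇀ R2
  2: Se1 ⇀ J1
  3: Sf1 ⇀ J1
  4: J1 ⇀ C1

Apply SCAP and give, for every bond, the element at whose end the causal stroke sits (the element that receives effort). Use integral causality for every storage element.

β0 →J1
β1 →J1
β2 →J1
β3 →Sf1
β4 →J1

b2 →J1  (Se1 fixes effort; stroke away)
b3 →Sf1  (Sf1: flow source, stroke at near end)
b0 →J1  (J1: bond 3 brought flow, rest push out)
b1 →J1  (J1 flow already set via bond 3)
b4 →J1  (common-f at J1 fixed by 3)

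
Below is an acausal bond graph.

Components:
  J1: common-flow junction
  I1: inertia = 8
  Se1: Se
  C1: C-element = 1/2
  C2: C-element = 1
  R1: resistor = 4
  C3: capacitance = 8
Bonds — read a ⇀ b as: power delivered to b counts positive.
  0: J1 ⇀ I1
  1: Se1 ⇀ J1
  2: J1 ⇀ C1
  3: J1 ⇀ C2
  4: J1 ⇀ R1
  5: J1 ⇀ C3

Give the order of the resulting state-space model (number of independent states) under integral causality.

4  (C1, C2, C3, I1 all integral)

β1 stroke at J1  (Se1 (Se) sets effort on bond)
β0 stroke at I1  (I1 outputs flow p/I1)
β2 stroke at J1  (J1 flow already set via bond 0)
β3 stroke at J1  (J1: bond 0 brought flow, rest push out)
β4 stroke at J1  (J1: bond 0 brought flow, rest push out)
β5 stroke at J1  (common-f at J1 fixed by 0)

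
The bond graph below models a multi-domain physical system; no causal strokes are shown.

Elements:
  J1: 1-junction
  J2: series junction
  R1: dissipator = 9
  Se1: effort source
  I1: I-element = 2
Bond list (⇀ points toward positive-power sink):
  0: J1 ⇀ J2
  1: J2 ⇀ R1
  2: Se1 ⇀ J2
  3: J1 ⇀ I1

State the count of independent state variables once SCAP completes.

1  (I1 all integral)

β2 stroke→J2  (Se1 fixes effort; stroke away)
β3 stroke→I1  (I1 integral (f out))
β0 stroke→J1  (J1 flow already set via bond 3)
β1 stroke→J2  (1-jn J2 has f-setter on 0)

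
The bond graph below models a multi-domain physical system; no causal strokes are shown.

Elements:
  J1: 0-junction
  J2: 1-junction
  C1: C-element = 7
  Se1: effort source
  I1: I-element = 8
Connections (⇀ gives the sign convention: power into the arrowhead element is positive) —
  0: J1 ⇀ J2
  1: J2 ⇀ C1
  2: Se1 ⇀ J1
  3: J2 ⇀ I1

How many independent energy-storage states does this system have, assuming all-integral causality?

2  (C1, I1 all integral)

#2 stroke→J1  (Se1 fixes effort; stroke away)
#0 stroke→J2  (common-e at J1 fixed by 2)
#1 stroke→J2  (C1 outputs effort q/C1)
#3 stroke→I1  (only one flow-in slot at J2)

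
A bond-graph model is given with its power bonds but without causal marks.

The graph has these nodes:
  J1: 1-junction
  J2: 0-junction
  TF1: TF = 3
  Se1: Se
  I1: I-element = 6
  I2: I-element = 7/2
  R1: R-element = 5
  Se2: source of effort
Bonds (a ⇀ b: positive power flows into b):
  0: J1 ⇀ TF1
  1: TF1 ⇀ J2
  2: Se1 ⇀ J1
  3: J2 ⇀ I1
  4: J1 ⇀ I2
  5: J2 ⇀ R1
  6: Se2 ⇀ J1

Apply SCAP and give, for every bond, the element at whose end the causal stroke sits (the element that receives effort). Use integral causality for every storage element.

b2 →J1  (Se1: effort source, stroke at far end)
b6 →J1  (Se2: effort source, stroke at far end)
b3 →I1  (I1: I, integral causality)
b4 →I2  (I2 outputs flow p/I2)
b0 →J1  (common-f at J1 fixed by 4)
b1 →TF1  (TF1 one-in-one-out from 0)
b5 →J2  (closing 0-jn rule on J2)

#0 |J1
#1 |TF1
#2 |J1
#3 |I1
#4 |I2
#5 |J2
#6 |J1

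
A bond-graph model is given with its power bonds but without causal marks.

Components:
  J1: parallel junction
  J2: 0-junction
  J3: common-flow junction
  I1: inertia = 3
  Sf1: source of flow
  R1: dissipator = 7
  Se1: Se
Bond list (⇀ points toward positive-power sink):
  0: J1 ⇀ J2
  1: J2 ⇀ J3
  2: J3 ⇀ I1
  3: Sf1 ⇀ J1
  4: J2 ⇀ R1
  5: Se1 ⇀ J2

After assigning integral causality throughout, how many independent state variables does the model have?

1  (I1 all integral)

bond 3 stroke→Sf1  (Sf1 fixes flow; stroke at Sf1)
bond 5 stroke→J2  (Se1 fixes effort; stroke away)
bond 0 stroke→J1  (J1 needs exactly one e-in)
bond 1 stroke→J3  (0-jn J2 has e-setter on 5)
bond 4 stroke→R1  (J2 effort already set via bond 5)
bond 2 stroke→I1  (J3 needs exactly one f-in)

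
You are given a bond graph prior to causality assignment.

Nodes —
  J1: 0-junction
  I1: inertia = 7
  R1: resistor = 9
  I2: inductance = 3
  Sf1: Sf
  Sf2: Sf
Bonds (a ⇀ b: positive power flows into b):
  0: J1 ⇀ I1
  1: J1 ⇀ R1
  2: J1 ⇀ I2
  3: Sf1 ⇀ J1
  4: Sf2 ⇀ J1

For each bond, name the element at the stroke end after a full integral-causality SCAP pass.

bond 3 stroke→Sf1  (Sf1: flow source, stroke at near end)
bond 4 stroke→Sf2  (source Sf2 imposes f)
bond 0 stroke→I1  (I1 outputs flow p/I1)
bond 2 stroke→I2  (I2 outputs flow p/I2)
bond 1 stroke→J1  (closing 0-jn rule on J1)

#0 →I1
#1 →J1
#2 →I2
#3 →Sf1
#4 →Sf2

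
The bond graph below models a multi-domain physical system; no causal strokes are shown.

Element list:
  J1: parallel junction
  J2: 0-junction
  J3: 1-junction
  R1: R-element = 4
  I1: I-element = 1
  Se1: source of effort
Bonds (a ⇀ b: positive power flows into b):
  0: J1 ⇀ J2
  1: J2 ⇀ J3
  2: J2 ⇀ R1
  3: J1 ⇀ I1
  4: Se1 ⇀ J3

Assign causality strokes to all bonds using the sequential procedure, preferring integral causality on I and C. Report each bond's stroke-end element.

bond 4 stroke at J3  (source Se1 imposes e)
bond 1 stroke at J2  (closing 1-jn rule on J3)
bond 0 stroke at J1  (J2: bond 1 brought effort, rest push out)
bond 2 stroke at R1  (common-e at J2 fixed by 1)
bond 3 stroke at I1  (J1 effort already set via bond 0)

b0 stroke→J1
b1 stroke→J2
b2 stroke→R1
b3 stroke→I1
b4 stroke→J3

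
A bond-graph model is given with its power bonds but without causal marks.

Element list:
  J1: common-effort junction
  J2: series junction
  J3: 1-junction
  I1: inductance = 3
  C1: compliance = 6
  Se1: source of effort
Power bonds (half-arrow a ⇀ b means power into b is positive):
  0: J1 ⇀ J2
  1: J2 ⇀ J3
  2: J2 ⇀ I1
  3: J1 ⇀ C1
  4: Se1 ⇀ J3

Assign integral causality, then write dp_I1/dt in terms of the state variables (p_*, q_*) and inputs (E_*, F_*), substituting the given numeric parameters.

b4 stroke at J3  (Se1 fixes effort; stroke away)
b1 stroke at J2  (J3: last free bond brings flow in)
b2 stroke at I1  (I1 integral (f out))
b0 stroke at J2  (common-f at J2 fixed by 2)
b3 stroke at J1  (J1 needs exactly one e-in)

dp_I1/dt = E_Se1 + q_C1/6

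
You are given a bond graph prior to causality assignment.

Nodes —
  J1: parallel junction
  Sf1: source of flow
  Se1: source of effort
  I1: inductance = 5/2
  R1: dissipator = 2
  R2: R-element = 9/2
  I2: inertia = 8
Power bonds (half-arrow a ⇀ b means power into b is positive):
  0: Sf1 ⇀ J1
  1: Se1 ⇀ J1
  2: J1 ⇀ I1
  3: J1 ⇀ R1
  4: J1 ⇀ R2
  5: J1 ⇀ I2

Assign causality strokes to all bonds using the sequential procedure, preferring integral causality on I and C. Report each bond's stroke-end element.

b0 |Sf1  (Sf1 fixes flow; stroke at Sf1)
b1 |J1  (Se1 fixes effort; stroke away)
b2 |I1  (J1 effort already set via bond 1)
b3 |R1  (0-jn J1 has e-setter on 1)
b4 |R2  (J1 effort already set via bond 1)
b5 |I2  (common-e at J1 fixed by 1)

b0 |Sf1
b1 |J1
b2 |I1
b3 |R1
b4 |R2
b5 |I2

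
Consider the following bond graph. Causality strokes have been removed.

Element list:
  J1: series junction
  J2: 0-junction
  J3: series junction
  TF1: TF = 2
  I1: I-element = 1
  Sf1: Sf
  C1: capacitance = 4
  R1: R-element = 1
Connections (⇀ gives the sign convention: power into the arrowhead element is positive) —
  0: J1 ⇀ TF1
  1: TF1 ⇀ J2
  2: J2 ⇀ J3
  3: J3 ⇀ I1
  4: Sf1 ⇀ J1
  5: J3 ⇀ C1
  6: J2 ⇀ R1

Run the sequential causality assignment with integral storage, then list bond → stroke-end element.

#4 |Sf1  (Sf1 fixes flow; stroke at Sf1)
#0 |J1  (J1 flow already set via bond 4)
#1 |TF1  (through TF1, causality passes straight; one stroke at TF1)
#3 |I1  (I1 outputs flow p/I1)
#2 |J3  (1-jn J3 has f-setter on 3)
#5 |J3  (J3: bond 3 brought flow, rest push out)
#6 |J2  (J2: last free bond brings effort in)

b0 |J1
b1 |TF1
b2 |J3
b3 |I1
b4 |Sf1
b5 |J3
b6 |J2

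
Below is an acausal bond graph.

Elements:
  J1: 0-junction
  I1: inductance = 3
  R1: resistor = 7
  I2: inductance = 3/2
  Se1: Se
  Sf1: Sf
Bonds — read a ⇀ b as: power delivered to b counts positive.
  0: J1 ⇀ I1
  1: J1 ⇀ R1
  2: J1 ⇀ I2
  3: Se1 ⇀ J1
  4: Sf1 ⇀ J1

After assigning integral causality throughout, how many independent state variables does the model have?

2  (I1, I2 all integral)

b3 stroke→J1  (source Se1 imposes e)
b4 stroke→Sf1  (Sf1 (Sf) sets flow on bond)
b0 stroke→I1  (common-e at J1 fixed by 3)
b1 stroke→R1  (J1 effort already set via bond 3)
b2 stroke→I2  (J1: bond 3 brought effort, rest push out)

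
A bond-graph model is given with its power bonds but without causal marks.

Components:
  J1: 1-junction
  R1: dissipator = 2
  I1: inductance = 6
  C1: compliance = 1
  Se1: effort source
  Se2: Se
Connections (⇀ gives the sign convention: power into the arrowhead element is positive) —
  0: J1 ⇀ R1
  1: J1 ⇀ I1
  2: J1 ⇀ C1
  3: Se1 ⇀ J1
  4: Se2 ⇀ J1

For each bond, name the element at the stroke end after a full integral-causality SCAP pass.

bond 3 stroke→J1  (Se1 fixes effort; stroke away)
bond 4 stroke→J1  (Se2: effort source, stroke at far end)
bond 1 stroke→I1  (I1 integral (f out))
bond 0 stroke→J1  (J1 flow already set via bond 1)
bond 2 stroke→J1  (1-jn J1 has f-setter on 1)

β0 stroke at J1
β1 stroke at I1
β2 stroke at J1
β3 stroke at J1
β4 stroke at J1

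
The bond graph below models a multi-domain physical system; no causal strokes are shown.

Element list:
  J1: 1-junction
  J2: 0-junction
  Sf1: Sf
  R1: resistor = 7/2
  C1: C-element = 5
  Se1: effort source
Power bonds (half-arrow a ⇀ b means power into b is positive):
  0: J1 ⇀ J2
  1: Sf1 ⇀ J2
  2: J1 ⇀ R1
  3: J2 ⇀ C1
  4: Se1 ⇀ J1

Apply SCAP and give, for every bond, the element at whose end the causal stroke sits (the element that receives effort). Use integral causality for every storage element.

b0 →J1
b1 →Sf1
b2 →R1
b3 →J2
b4 →J1

b1 stroke→Sf1  (source Sf1 imposes f)
b4 stroke→J1  (Se1 (Se) sets effort on bond)
b3 stroke→J2  (prefer integral on C1)
b0 stroke→J1  (common-e at J2 fixed by 3)
b2 stroke→R1  (J1 needs exactly one f-in)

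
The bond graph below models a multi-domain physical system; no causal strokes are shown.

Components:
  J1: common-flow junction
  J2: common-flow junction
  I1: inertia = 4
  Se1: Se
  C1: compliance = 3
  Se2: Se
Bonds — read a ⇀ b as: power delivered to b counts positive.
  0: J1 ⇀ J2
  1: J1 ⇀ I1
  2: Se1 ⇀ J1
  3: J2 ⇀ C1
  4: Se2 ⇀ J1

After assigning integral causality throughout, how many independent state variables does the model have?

2  (C1, I1 all integral)

b2 →J1  (Se1 fixes effort; stroke away)
b4 →J1  (Se2 (Se) sets effort on bond)
b1 →I1  (I1 outputs flow p/I1)
b0 →J1  (J1 flow already set via bond 1)
b3 →J2  (common-f at J2 fixed by 0)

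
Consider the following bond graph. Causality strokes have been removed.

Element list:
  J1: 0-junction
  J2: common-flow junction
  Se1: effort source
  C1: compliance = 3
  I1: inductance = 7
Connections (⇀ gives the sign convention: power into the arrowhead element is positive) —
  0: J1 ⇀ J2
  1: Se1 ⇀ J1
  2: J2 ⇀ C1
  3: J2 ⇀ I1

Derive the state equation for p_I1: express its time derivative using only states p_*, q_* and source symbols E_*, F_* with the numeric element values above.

#1 stroke→J1  (Se1: effort source, stroke at far end)
#0 stroke→J2  (0-jn J1 has e-setter on 1)
#2 stroke→J2  (C1 integral (e out))
#3 stroke→I1  (J2 needs exactly one f-in)

dp_I1/dt = E_Se1 - q_C1/3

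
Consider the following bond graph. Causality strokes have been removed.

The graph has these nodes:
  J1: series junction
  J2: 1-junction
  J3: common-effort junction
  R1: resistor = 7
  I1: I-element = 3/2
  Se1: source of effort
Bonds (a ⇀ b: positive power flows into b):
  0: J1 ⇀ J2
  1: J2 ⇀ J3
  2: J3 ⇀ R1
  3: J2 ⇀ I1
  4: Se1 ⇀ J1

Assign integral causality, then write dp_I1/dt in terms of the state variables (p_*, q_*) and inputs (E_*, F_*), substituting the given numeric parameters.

dp_I1/dt = E_Se1 - 14*p_I1/3

b4 stroke→J1  (Se1 fixes effort; stroke away)
b0 stroke→J2  (only one flow-in slot at J1)
b3 stroke→I1  (prefer integral on I1)
b1 stroke→J2  (common-f at J2 fixed by 3)
b2 stroke→J3  (J3 needs exactly one e-in)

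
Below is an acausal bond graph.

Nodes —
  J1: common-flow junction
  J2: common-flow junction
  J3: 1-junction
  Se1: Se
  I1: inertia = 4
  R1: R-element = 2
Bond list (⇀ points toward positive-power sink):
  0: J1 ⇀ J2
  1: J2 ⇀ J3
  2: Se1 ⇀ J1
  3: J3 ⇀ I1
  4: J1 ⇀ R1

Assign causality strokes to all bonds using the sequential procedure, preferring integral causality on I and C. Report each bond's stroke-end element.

bond 0 stroke at J2
bond 1 stroke at J3
bond 2 stroke at J1
bond 3 stroke at I1
bond 4 stroke at J1

β2 |J1  (Se1: effort source, stroke at far end)
β3 |I1  (I1: I, integral causality)
β1 |J3  (J3: bond 3 brought flow, rest push out)
β0 |J2  (J2 flow already set via bond 1)
β4 |J1  (common-f at J1 fixed by 0)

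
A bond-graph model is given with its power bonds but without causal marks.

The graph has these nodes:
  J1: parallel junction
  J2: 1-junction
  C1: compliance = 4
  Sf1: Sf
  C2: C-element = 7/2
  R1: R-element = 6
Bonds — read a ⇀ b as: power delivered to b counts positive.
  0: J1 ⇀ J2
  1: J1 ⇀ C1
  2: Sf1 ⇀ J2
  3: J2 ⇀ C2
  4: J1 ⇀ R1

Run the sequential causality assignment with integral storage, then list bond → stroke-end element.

β0 stroke→J2
β1 stroke→J1
β2 stroke→Sf1
β3 stroke→J2
β4 stroke→R1

β2 →Sf1  (Sf1 (Sf) sets flow on bond)
β0 →J2  (common-f at J2 fixed by 2)
β3 →J2  (1-jn J2 has f-setter on 2)
β1 →J1  (C1 integral (e out))
β4 →R1  (0-jn J1 has e-setter on 1)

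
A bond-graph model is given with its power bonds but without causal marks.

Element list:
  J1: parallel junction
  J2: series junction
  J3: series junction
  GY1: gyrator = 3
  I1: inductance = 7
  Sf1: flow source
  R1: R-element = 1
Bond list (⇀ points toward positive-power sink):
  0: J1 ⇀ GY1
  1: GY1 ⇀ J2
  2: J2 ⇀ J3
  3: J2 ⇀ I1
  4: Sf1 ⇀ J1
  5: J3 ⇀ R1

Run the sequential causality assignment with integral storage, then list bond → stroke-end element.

b0 |J1
b1 |J2
b2 |J2
b3 |I1
b4 |Sf1
b5 |J3

bond 4 stroke at Sf1  (source Sf1 imposes f)
bond 0 stroke at J1  (closing 0-jn rule on J1)
bond 1 stroke at J2  (GY1: gyrator matches bond 0)
bond 3 stroke at I1  (I1 outputs flow p/I1)
bond 2 stroke at J2  (J2: bond 3 brought flow, rest push out)
bond 5 stroke at J3  (common-f at J3 fixed by 2)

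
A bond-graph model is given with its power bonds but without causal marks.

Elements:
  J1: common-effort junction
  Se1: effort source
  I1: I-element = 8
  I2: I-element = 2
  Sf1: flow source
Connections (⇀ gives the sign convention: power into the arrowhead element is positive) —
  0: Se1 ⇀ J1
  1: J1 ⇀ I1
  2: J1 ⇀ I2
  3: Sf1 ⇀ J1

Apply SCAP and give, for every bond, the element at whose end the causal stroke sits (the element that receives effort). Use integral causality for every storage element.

b0 stroke→J1
b1 stroke→I1
b2 stroke→I2
b3 stroke→Sf1

#0 stroke→J1  (Se1 fixes effort; stroke away)
#3 stroke→Sf1  (Sf1 (Sf) sets flow on bond)
#1 stroke→I1  (J1 effort already set via bond 0)
#2 stroke→I2  (J1 effort already set via bond 0)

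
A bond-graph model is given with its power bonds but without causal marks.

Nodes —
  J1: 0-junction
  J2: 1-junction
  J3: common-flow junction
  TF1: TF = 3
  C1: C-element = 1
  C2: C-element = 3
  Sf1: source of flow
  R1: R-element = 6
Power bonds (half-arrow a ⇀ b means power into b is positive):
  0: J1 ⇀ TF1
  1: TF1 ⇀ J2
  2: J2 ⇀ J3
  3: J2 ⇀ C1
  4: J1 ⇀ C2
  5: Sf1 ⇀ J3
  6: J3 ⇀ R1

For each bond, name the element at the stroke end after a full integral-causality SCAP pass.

β5 →Sf1  (source Sf1 imposes f)
β2 →J3  (J3 flow already set via bond 5)
β6 →J3  (J3: bond 5 brought flow, rest push out)
β1 →J2  (1-jn J2 has f-setter on 2)
β3 →J2  (J2 flow already set via bond 2)
β0 →TF1  (TF TF1: opposite of bond 1)
β4 →J1  (J1 needs exactly one e-in)

b0 stroke at TF1
b1 stroke at J2
b2 stroke at J3
b3 stroke at J2
b4 stroke at J1
b5 stroke at Sf1
b6 stroke at J3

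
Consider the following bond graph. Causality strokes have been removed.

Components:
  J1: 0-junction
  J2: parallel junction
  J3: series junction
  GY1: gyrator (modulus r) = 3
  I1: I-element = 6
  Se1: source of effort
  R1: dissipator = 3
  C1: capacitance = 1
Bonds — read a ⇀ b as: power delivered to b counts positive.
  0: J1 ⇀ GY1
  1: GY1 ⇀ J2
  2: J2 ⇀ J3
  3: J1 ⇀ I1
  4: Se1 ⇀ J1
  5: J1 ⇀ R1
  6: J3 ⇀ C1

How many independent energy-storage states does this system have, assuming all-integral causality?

bond 4 |J1  (Se1 (Se) sets effort on bond)
bond 0 |GY1  (0-jn J1 has e-setter on 4)
bond 3 |I1  (common-e at J1 fixed by 4)
bond 5 |R1  (J1: bond 4 brought effort, rest push out)
bond 1 |GY1  (GY GY1: same side as bond 0)
bond 2 |J2  (J2 needs exactly one e-in)
bond 6 |J3  (1-jn J3 has f-setter on 2)

2  (C1, I1 all integral)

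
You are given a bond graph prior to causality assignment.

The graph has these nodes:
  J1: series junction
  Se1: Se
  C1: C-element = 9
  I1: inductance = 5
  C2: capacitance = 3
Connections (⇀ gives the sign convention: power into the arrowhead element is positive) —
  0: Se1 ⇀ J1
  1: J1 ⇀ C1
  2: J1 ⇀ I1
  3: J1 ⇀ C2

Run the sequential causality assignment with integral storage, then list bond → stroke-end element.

bond 0 stroke→J1
bond 1 stroke→J1
bond 2 stroke→I1
bond 3 stroke→J1

bond 0 stroke at J1  (Se1 (Se) sets effort on bond)
bond 1 stroke at J1  (C1: C, integral causality)
bond 2 stroke at I1  (I1 outputs flow p/I1)
bond 3 stroke at J1  (J1 flow already set via bond 2)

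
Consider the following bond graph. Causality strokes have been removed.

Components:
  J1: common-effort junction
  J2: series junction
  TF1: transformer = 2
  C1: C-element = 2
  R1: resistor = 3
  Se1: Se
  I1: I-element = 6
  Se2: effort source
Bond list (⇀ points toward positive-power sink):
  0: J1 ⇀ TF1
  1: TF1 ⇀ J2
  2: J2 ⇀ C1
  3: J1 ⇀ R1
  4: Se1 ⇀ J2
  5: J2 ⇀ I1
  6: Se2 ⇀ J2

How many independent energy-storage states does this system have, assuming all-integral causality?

2  (C1, I1 all integral)

β4 stroke→J2  (Se1 fixes effort; stroke away)
β6 stroke→J2  (Se2 fixes effort; stroke away)
β2 stroke→J2  (C1 outputs effort q/C1)
β5 stroke→I1  (I1: I, integral causality)
β1 stroke→J2  (common-f at J2 fixed by 5)
β0 stroke→TF1  (TF TF1: opposite of bond 1)
β3 stroke→J1  (closing 0-jn rule on J1)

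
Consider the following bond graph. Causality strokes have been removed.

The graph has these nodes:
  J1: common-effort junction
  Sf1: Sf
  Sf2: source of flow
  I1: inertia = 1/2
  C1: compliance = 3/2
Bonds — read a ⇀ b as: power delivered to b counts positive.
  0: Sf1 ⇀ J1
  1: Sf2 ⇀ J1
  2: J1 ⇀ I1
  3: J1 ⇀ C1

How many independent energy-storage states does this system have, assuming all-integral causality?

2  (C1, I1 all integral)

β0 →Sf1  (Sf1: flow source, stroke at near end)
β1 →Sf2  (source Sf2 imposes f)
β2 →I1  (I1 outputs flow p/I1)
β3 →J1  (closing 0-jn rule on J1)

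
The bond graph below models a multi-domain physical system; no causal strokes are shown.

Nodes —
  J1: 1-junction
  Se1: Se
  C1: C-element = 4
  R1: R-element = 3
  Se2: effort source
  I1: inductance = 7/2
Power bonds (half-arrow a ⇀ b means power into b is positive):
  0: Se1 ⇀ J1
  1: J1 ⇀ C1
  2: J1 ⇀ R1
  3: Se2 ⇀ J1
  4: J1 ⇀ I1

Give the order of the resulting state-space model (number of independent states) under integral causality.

#0 |J1  (Se1 fixes effort; stroke away)
#3 |J1  (Se2 fixes effort; stroke away)
#1 |J1  (C1 integral (e out))
#4 |I1  (prefer integral on I1)
#2 |J1  (J1 flow already set via bond 4)

2  (C1, I1 all integral)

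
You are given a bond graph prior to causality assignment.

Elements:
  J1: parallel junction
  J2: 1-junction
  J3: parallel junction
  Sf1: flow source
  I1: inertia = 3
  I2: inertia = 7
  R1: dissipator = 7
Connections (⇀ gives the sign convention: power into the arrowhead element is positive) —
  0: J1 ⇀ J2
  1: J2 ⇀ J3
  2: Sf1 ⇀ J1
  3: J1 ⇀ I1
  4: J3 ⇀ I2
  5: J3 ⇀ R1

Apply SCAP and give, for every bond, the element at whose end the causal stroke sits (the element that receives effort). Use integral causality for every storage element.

bond 2 →Sf1  (Sf1: flow source, stroke at near end)
bond 3 →I1  (I1 outputs flow p/I1)
bond 0 →J1  (only one effort-in slot at J1)
bond 1 →J2  (J2 flow already set via bond 0)
bond 4 →I2  (prefer integral on I2)
bond 5 →J3  (closing 0-jn rule on J3)

#0 |J1
#1 |J2
#2 |Sf1
#3 |I1
#4 |I2
#5 |J3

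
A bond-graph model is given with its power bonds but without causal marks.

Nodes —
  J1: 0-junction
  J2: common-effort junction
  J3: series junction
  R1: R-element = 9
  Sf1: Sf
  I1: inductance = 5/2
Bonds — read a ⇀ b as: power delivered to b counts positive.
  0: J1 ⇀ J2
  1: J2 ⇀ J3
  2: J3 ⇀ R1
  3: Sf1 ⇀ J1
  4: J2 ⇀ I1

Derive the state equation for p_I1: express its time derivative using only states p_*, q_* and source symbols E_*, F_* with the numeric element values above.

dp_I1/dt = 9*F_Sf1 - 18*p_I1/5

bond 3 stroke at Sf1  (source Sf1 imposes f)
bond 0 stroke at J1  (only one effort-in slot at J1)
bond 4 stroke at I1  (I1: I, integral causality)
bond 1 stroke at J2  (J2: last free bond brings effort in)
bond 2 stroke at J3  (J3: bond 1 brought flow, rest push out)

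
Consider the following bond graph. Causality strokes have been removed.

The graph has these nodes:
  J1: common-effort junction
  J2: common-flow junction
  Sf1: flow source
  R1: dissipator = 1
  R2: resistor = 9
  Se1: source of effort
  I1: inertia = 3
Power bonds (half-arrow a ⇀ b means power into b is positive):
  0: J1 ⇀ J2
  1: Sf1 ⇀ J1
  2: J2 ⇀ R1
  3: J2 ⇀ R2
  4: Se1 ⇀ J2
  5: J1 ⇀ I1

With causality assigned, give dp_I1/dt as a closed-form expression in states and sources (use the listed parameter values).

b1 stroke→Sf1  (Sf1: flow source, stroke at near end)
b4 stroke→J2  (Se1: effort source, stroke at far end)
b5 stroke→I1  (I1: I, integral causality)
b0 stroke→J1  (only one effort-in slot at J1)
b2 stroke→J2  (1-jn J2 has f-setter on 0)
b3 stroke→J2  (common-f at J2 fixed by 0)

dp_I1/dt = -E_Se1 + 10*F_Sf1 - 10*p_I1/3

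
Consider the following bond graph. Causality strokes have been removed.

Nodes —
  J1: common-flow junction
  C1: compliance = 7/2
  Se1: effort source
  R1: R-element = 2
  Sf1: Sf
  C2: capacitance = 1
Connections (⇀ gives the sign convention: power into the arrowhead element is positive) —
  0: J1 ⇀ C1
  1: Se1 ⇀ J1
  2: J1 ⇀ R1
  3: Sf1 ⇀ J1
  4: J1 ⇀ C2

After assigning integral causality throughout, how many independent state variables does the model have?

2  (C1, C2 all integral)

b1 stroke→J1  (Se1 fixes effort; stroke away)
b3 stroke→Sf1  (Sf1 (Sf) sets flow on bond)
b0 stroke→J1  (common-f at J1 fixed by 3)
b2 stroke→J1  (J1: bond 3 brought flow, rest push out)
b4 stroke→J1  (common-f at J1 fixed by 3)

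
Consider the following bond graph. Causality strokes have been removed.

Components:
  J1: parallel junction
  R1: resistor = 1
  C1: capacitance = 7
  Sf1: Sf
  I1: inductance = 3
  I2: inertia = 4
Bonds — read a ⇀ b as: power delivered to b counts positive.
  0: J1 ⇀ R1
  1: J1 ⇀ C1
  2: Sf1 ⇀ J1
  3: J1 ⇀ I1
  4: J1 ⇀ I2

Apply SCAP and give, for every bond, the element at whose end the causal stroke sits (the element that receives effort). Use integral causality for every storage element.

#2 |Sf1  (Sf1 (Sf) sets flow on bond)
#1 |J1  (C1 outputs effort q/C1)
#0 |R1  (0-jn J1 has e-setter on 1)
#3 |I1  (J1 effort already set via bond 1)
#4 |I2  (0-jn J1 has e-setter on 1)

#0 →R1
#1 →J1
#2 →Sf1
#3 →I1
#4 →I2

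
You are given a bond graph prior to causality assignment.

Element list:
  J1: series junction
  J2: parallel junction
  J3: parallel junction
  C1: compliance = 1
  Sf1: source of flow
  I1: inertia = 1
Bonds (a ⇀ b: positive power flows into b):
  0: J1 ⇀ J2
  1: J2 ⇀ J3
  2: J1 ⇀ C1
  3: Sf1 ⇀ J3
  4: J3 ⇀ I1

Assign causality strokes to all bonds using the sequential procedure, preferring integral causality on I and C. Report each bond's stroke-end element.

b3 stroke at Sf1  (Sf1: flow source, stroke at near end)
b2 stroke at J1  (C1 integral (e out))
b0 stroke at J2  (closing 1-jn rule on J1)
b1 stroke at J3  (J2 effort already set via bond 0)
b4 stroke at I1  (J3 effort already set via bond 1)

#0 |J2
#1 |J3
#2 |J1
#3 |Sf1
#4 |I1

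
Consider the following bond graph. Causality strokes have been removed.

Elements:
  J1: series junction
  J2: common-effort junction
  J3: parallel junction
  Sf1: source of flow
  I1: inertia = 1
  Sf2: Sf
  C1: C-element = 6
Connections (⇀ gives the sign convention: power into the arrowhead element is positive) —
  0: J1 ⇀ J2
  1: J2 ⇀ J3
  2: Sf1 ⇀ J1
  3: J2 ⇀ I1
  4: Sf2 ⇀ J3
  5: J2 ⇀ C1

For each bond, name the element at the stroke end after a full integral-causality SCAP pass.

b0 stroke→J1
b1 stroke→J3
b2 stroke→Sf1
b3 stroke→I1
b4 stroke→Sf2
b5 stroke→J2

bond 2 |Sf1  (Sf1 (Sf) sets flow on bond)
bond 4 |Sf2  (Sf2 fixes flow; stroke at Sf2)
bond 0 |J1  (common-f at J1 fixed by 2)
bond 1 |J3  (J3 needs exactly one e-in)
bond 3 |I1  (I1 integral (f out))
bond 5 |J2  (closing 0-jn rule on J2)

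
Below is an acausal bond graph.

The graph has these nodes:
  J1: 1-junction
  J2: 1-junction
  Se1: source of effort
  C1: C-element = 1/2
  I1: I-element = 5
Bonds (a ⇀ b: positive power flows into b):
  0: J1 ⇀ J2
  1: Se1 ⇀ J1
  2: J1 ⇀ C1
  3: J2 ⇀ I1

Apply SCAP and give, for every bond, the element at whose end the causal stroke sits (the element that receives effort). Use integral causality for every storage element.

bond 1 →J1  (Se1 (Se) sets effort on bond)
bond 2 →J1  (C1 outputs effort q/C1)
bond 0 →J2  (J1: last free bond brings flow in)
bond 3 →I1  (only one flow-in slot at J2)

#0 |J2
#1 |J1
#2 |J1
#3 |I1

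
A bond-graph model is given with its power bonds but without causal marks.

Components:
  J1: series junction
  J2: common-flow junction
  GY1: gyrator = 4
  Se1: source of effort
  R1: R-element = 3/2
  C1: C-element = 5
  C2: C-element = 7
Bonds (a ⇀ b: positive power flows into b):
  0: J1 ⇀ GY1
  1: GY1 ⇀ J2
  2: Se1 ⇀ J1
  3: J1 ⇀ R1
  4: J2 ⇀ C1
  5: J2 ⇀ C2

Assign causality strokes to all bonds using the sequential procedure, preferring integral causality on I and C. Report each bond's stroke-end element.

b2 →J1  (Se1: effort source, stroke at far end)
b4 →J2  (prefer integral on C1)
b5 →J2  (prefer integral on C2)
b1 →GY1  (closing 1-jn rule on J2)
b0 →GY1  (GY GY1: same side as bond 1)
b3 →J1  (1-jn J1 has f-setter on 0)

bond 0 →GY1
bond 1 →GY1
bond 2 →J1
bond 3 →J1
bond 4 →J2
bond 5 →J2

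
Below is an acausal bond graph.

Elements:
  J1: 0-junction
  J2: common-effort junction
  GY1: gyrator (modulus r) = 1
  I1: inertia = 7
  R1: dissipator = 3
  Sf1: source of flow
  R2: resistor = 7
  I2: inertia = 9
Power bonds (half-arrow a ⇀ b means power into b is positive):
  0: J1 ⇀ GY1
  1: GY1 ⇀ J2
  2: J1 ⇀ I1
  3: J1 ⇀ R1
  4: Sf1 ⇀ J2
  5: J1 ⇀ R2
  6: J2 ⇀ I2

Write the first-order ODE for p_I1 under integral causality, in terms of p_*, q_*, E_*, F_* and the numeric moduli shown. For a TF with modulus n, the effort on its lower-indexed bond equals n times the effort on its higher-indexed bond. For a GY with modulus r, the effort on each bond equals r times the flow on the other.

b4 stroke→Sf1  (Sf1 (Sf) sets flow on bond)
b2 stroke→I1  (prefer integral on I1)
b6 stroke→I2  (I2: I, integral causality)
b1 stroke→J2  (closing 0-jn rule on J2)
b0 stroke→J1  (GY1 both-in/both-out from 1)
b3 stroke→R1  (common-e at J1 fixed by 0)
b5 stroke→R2  (common-e at J1 fixed by 0)

dp_I1/dt = -F_Sf1 + p_I2/9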